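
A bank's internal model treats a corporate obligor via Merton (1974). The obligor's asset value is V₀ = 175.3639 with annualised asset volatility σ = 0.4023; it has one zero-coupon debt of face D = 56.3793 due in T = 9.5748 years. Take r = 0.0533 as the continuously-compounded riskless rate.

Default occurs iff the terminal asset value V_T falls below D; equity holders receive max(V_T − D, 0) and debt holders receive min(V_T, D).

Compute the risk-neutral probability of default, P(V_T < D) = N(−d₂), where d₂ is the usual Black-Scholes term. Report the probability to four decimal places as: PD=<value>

PD=0.2422

d₁ = [ln(V₀/D) + (r + σ²/2)T] / (σ√T)
   = [ln(175.3639/56.3793) + (0.0533 + 0.5·0.4023²)·9.5748] / (0.4023·√9.5748)
   = [1.134761 + 1.285155] / 1.244844 = 1.943952
d₂ = d₁ − σ√T = 1.943952 − 1.244844 = 0.699108
risk-neutral PD = N(−d₂) = N(-0.699108) = 0.242242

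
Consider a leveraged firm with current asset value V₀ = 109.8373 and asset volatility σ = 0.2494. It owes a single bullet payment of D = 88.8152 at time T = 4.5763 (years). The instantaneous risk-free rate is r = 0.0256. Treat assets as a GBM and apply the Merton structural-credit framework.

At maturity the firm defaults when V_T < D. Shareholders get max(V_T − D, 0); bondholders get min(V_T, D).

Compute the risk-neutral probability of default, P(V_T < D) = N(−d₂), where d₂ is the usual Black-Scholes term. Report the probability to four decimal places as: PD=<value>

PD=0.3628

d₁ = [ln(V₀/D) + (r + σ²/2)T] / (σ√T)
   = [ln(109.8373/88.8152) + (0.0256 + 0.5·0.2494²)·4.5763] / (0.2494·√4.5763)
   = [0.212442 + 0.259477] / 0.533524 = 0.884533
d₂ = d₁ − σ√T = 0.884533 − 0.533524 = 0.351010
risk-neutral PD = N(−d₂) = N(-0.351010) = 0.362791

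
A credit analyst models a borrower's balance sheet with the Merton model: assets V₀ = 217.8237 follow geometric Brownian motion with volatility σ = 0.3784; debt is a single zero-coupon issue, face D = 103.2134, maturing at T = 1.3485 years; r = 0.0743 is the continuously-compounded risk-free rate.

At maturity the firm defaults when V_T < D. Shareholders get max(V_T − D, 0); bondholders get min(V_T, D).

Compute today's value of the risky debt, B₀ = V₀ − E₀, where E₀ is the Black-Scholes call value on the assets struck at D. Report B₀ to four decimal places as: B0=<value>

d₁ = [ln(V₀/D) + (r + σ²/2)T] / (σ√T)
   = [ln(217.8237/103.2134) + (0.0743 + 0.5·0.3784²)·1.3485] / (0.3784·√1.3485)
   = [0.746887 + 0.196737] / 0.439417 = 2.147448
d₂ = d₁ − σ√T = 2.147448 − 0.439417 = 1.708031
N(d₁) = 0.984121,  N(d₂) = 0.956185,  e^(−rT) = 0.904662
E₀ = V₀·N(d₁) − D·e^(−rT)·N(d₂)
   = 217.8237·0.984121 − 103.2134·0.904662·0.956185 = 125.082821
B₀ = V₀ − E₀ = 217.8237 − 125.082821 = 92.740879

B0=92.7409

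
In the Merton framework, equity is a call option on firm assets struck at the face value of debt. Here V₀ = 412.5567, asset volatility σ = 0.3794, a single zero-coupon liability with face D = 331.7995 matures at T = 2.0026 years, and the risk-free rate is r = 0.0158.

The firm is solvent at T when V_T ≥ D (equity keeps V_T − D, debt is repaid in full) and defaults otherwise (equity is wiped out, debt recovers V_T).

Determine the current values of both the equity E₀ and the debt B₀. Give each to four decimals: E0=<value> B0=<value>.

d₁ = [ln(V₀/D) + (r + σ²/2)T] / (σ√T)
   = [ln(412.5567/331.7995) + (0.0158 + 0.5·0.3794²)·2.0026] / (0.3794·√2.0026)
   = [0.217843 + 0.175773] / 0.536901 = 0.733124
d₂ = d₁ − σ√T = 0.733124 − 0.536901 = 0.196223
N(d₁) = 0.768259,  N(d₂) = 0.577782,  e^(−rT) = 0.968854
E₀ = V₀·N(d₁) − D·e^(−rT)·N(d₂)
   = 412.5567·0.768259 − 331.7995·0.968854·0.577782 = 131.213308
B₀ = V₀ − E₀ = 412.5567 − 131.213308 = 281.343392

E0=131.2133 B0=281.3434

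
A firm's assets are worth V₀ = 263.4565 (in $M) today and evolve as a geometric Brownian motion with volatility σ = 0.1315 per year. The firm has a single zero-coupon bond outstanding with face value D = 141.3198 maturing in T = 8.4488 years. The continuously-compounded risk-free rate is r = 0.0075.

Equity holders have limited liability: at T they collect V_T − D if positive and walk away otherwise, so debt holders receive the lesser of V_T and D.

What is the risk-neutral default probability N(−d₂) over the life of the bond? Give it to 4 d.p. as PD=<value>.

d₁ = [ln(V₀/D) + (r + σ²/2)T] / (σ√T)
   = [ln(263.4565/141.3198) + (0.0075 + 0.5·0.1315²)·8.4488] / (0.1315·√8.4488)
   = [0.622863 + 0.136415] / 0.382229 = 1.986450
d₂ = d₁ − σ√T = 1.986450 − 0.382229 = 1.604222
risk-neutral PD = N(−d₂) = N(-1.604222) = 0.054333

PD=0.0543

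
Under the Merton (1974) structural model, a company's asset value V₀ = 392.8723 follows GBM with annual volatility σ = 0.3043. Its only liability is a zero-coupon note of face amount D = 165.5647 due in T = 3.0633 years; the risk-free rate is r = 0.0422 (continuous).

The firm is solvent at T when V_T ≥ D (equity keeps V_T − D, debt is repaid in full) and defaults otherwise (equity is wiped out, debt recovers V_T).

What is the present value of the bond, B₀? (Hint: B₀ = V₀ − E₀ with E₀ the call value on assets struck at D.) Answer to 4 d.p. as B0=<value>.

d₁ = [ln(V₀/D) + (r + σ²/2)T] / (σ√T)
   = [ln(392.8723/165.5647) + (0.0422 + 0.5·0.3043²)·3.0633] / (0.3043·√3.0633)
   = [0.864123 + 0.271100] / 0.532595 = 2.131494
d₂ = d₁ − σ√T = 2.131494 − 0.532595 = 1.598900
N(d₁) = 0.983476,  N(d₂) = 0.945079,  e^(−rT) = 0.878736
E₀ = V₀·N(d₁) − D·e^(−rT)·N(d₂)
   = 392.8723·0.983476 − 165.5647·0.878736·0.945079 = 248.883189
B₀ = V₀ − E₀ = 392.8723 − 248.883189 = 143.989111

B0=143.9891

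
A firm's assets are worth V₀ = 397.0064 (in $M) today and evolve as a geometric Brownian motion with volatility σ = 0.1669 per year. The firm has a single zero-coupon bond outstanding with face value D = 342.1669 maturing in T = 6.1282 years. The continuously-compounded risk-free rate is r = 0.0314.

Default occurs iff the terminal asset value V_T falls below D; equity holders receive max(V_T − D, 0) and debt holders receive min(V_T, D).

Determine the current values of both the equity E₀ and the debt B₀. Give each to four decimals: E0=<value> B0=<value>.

d₁ = [ln(V₀/D) + (r + σ²/2)T] / (σ√T)
   = [ln(397.0064/342.1669) + (0.0314 + 0.5·0.1669²)·6.1282] / (0.1669·√6.1282)
   = [0.148654 + 0.277778] / 0.413164 = 1.032111
d₂ = d₁ − σ√T = 1.032111 − 0.413164 = 0.618947
N(d₁) = 0.848990,  N(d₂) = 0.732024,  e^(−rT) = 0.824956
E₀ = V₀·N(d₁) − D·e^(−rT)·N(d₂)
   = 397.0064·0.848990 − 342.1669·0.824956·0.732024 = 130.424073
B₀ = V₀ − E₀ = 397.0064 − 130.424073 = 266.582327

E0=130.4241 B0=266.5823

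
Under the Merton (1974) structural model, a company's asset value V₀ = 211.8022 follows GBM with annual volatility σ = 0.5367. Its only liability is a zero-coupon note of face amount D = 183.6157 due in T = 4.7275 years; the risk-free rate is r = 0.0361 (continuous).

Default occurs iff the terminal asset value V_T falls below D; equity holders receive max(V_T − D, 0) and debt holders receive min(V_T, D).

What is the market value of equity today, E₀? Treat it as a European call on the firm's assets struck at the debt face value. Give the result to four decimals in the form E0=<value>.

E0=111.7842

d₁ = [ln(V₀/D) + (r + σ²/2)T] / (σ√T)
   = [ln(211.8022/183.6157) + (0.0361 + 0.5·0.5367²)·4.7275] / (0.5367·√4.7275)
   = [0.142808 + 0.851534] / 1.166937 = 0.852095
d₂ = d₁ − σ√T = 0.852095 − 1.166937 = -0.314842
N(d₁) = 0.802919,  N(d₂) = 0.376441,  e^(−rT) = 0.843106
E₀ = V₀·N(d₁) − D·e^(−rT)·N(d₂)
   = 211.8022·0.802919 − 183.6157·0.843106·0.376441 = 111.784220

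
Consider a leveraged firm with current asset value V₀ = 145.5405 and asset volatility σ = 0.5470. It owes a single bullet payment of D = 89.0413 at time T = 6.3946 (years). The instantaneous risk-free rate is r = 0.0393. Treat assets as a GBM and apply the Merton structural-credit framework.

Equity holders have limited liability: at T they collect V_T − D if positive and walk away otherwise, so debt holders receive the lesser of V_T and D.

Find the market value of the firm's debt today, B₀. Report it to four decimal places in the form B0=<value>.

B0=46.3250

d₁ = [ln(V₀/D) + (r + σ²/2)T] / (σ√T)
   = [ln(145.5405/89.0413) + (0.0393 + 0.5·0.5470²)·6.3946] / (0.5470·√6.3946)
   = [0.491354 + 1.207969] / 1.383229 = 1.228519
d₂ = d₁ − σ√T = 1.228519 − 1.383229 = -0.154710
N(d₁) = 0.890374,  N(d₂) = 0.438525,  e^(−rT) = 0.777783
E₀ = V₀·N(d₁) − D·e^(−rT)·N(d₂)
   = 145.5405·0.890374 − 89.0413·0.777783·0.438525 = 99.215495
B₀ = V₀ − E₀ = 145.5405 − 99.215495 = 46.325005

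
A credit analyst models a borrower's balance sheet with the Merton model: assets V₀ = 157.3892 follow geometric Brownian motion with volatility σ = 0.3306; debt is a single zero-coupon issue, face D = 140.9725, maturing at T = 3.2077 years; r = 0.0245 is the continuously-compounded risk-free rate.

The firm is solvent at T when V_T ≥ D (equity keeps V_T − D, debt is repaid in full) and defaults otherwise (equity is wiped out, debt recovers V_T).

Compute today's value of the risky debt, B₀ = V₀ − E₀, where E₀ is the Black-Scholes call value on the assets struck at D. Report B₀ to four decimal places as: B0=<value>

d₁ = [ln(V₀/D) + (r + σ²/2)T] / (σ√T)
   = [ln(157.3892/140.9725) + (0.0245 + 0.5·0.3306²)·3.2077] / (0.3306·√3.2077)
   = [0.110157 + 0.253884] / 0.592106 = 0.614823
d₂ = d₁ − σ√T = 0.614823 − 0.592106 = 0.022716
N(d₁) = 0.730664,  N(d₂) = 0.509062,  e^(−rT) = 0.924420
E₀ = V₀·N(d₁) − D·e^(−rT)·N(d₂)
   = 157.3892·0.730664 − 140.9725·0.924420·0.509062 = 48.658825
B₀ = V₀ − E₀ = 157.3892 − 48.658825 = 108.730375

B0=108.7304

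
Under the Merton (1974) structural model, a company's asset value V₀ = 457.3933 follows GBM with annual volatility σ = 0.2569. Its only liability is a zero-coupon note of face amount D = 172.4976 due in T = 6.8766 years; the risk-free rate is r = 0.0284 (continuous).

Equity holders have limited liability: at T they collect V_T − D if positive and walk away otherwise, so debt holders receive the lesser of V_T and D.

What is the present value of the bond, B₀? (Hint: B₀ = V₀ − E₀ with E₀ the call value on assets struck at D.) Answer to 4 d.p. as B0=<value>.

B0=139.1516

d₁ = [ln(V₀/D) + (r + σ²/2)T] / (σ√T)
   = [ln(457.3933/172.4976) + (0.0284 + 0.5·0.2569²)·6.8766] / (0.2569·√6.8766)
   = [0.975160 + 0.422215] / 0.673676 = 2.074255
d₂ = d₁ − σ√T = 2.074255 − 0.673676 = 1.400579
N(d₁) = 0.980972,  N(d₂) = 0.919330,  e^(−rT) = 0.822592
E₀ = V₀·N(d₁) − D·e^(−rT)·N(d₂)
   = 457.3933·0.980972 − 172.4976·0.822592·0.919330 = 318.241701
B₀ = V₀ − E₀ = 457.3933 − 318.241701 = 139.151599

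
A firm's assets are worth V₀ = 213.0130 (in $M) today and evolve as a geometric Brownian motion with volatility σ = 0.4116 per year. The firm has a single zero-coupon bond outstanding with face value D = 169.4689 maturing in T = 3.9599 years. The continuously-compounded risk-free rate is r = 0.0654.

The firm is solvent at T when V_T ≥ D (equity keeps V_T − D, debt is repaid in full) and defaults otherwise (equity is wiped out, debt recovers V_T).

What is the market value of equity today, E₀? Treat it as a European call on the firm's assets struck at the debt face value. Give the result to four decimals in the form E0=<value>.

E0=104.4259

d₁ = [ln(V₀/D) + (r + σ²/2)T] / (σ√T)
   = [ln(213.0130/169.4689) + (0.0654 + 0.5·0.4116²)·3.9599] / (0.4116·√3.9599)
   = [0.228684 + 0.594410] / 0.819063 = 1.004921
d₂ = d₁ − σ√T = 1.004921 − 0.819063 = 0.185857
N(d₁) = 0.842532,  N(d₂) = 0.573722,  e^(−rT) = 0.771840
E₀ = V₀·N(d₁) − D·e^(−rT)·N(d₂)
   = 213.0130·0.842532 − 169.4689·0.771840·0.573722 = 104.425883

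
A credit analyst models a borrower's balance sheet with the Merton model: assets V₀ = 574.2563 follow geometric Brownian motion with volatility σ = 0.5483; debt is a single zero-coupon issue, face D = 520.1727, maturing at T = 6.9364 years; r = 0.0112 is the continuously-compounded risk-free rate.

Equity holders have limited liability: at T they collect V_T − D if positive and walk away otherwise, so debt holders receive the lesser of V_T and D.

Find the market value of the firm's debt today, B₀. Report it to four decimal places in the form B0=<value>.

d₁ = [ln(V₀/D) + (r + σ²/2)T] / (σ√T)
   = [ln(574.2563/520.1727) + (0.0112 + 0.5·0.5483²)·6.9364] / (0.5483·√6.9364)
   = [0.098915 + 1.120343] / 1.444060 = 0.844326
d₂ = d₁ − σ√T = 0.844326 − 1.444060 = -0.599734
N(d₁) = 0.800756,  N(d₂) = 0.274342,  e^(−rT) = 0.925253
E₀ = V₀·N(d₁) − D·e^(−rT)·N(d₂)
   = 574.2563·0.800756 − 520.1727·0.925253·0.274342 = 327.801060
B₀ = V₀ − E₀ = 574.2563 − 327.801060 = 246.455240

B0=246.4552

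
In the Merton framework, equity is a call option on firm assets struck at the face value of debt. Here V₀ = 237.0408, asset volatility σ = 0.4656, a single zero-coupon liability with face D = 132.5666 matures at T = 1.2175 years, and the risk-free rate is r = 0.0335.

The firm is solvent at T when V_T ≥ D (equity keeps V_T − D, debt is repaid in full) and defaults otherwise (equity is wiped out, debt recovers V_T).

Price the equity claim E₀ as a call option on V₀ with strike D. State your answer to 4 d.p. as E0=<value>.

E0=114.5628

d₁ = [ln(V₀/D) + (r + σ²/2)T] / (σ√T)
   = [ln(237.0408/132.5666) + (0.0335 + 0.5·0.4656²)·1.2175] / (0.4656·√1.2175)
   = [0.581147 + 0.172753] / 0.513745 = 1.467461
d₂ = d₁ − σ√T = 1.467461 − 0.513745 = 0.953716
N(d₁) = 0.928875,  N(d₂) = 0.829886,  e^(−rT) = 0.960034
E₀ = V₀·N(d₁) − D·e^(−rT)·N(d₂)
   = 237.0408·0.928875 − 132.5666·0.960034·0.829886 = 114.562814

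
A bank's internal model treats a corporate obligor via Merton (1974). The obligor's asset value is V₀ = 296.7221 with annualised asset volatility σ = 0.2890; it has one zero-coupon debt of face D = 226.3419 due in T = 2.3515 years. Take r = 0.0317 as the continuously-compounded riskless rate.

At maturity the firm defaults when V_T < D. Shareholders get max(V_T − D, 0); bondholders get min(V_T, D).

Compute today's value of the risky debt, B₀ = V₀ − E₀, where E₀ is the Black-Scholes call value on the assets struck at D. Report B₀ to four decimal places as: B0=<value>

B0=196.4832

d₁ = [ln(V₀/D) + (r + σ²/2)T] / (σ√T)
   = [ln(296.7221/226.3419) + (0.0317 + 0.5·0.2890²)·2.3515] / (0.2890·√2.3515)
   = [0.270749 + 0.172742] / 0.443170 = 1.000726
d₂ = d₁ − σ√T = 1.000726 − 0.443170 = 0.557556
N(d₁) = 0.841520,  N(d₂) = 0.711426,  e^(−rT) = 0.928168
E₀ = V₀·N(d₁) − D·e^(−rT)·N(d₂)
   = 296.7221·0.841520 − 226.3419·0.928168·0.711426 = 100.238919
B₀ = V₀ − E₀ = 296.7221 − 100.238919 = 196.483181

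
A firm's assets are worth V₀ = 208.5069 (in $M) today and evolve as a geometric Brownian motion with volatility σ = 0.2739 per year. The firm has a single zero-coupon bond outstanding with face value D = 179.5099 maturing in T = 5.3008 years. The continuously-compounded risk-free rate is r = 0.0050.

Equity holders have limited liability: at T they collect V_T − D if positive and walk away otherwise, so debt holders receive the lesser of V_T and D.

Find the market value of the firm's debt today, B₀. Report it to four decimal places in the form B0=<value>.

d₁ = [ln(V₀/D) + (r + σ²/2)T] / (σ√T)
   = [ln(208.5069/179.5099) + (0.0050 + 0.5·0.2739²)·5.3008] / (0.2739·√5.3008)
   = [0.149742 + 0.225340] / 0.630613 = 0.594790
d₂ = d₁ − σ√T = 0.594790 − 0.630613 = -0.035823
N(d₁) = 0.724008,  N(d₂) = 0.485712,  e^(−rT) = 0.973844
E₀ = V₀·N(d₁) − D·e^(−rT)·N(d₂)
   = 208.5069·0.724008 − 179.5099·0.973844·0.485712 = 66.051124
B₀ = V₀ − E₀ = 208.5069 − 66.051124 = 142.455776

B0=142.4558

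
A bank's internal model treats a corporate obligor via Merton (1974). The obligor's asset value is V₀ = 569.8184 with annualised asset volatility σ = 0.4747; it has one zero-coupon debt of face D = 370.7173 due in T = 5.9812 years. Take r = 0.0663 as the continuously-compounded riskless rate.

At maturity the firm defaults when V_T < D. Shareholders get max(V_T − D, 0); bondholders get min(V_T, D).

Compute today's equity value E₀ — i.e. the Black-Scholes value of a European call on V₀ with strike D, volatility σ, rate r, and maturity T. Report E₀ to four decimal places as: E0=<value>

E0=376.1963

d₁ = [ln(V₀/D) + (r + σ²/2)T] / (σ√T)
   = [ln(569.8184/370.7173) + (0.0663 + 0.5·0.4747²)·5.9812] / (0.4747·√5.9812)
   = [0.429878 + 1.070456] / 1.160950 = 1.292333
d₂ = d₁ − σ√T = 1.292333 − 1.160950 = 0.131383
N(d₁) = 0.901879,  N(d₂) = 0.552264,  e^(−rT) = 0.672634
E₀ = V₀·N(d₁) − D·e^(−rT)·N(d₂)
   = 569.8184·0.901879 − 370.7173·0.672634·0.552264 = 376.196323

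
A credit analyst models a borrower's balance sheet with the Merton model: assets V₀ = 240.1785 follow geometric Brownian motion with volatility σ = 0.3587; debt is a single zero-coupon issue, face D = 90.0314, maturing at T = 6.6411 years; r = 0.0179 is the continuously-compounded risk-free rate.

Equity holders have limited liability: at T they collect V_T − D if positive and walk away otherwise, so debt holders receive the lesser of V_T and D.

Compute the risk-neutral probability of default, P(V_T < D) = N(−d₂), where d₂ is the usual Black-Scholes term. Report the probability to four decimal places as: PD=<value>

PD=0.2333

d₁ = [ln(V₀/D) + (r + σ²/2)T] / (σ√T)
   = [ln(240.1785/90.0314) + (0.0179 + 0.5·0.3587²)·6.6411] / (0.3587·√6.6411)
   = [0.981224 + 0.546117] / 0.924382 = 1.652283
d₂ = d₁ − σ√T = 1.652283 − 0.924382 = 0.727901
risk-neutral PD = N(−d₂) = N(-0.727901) = 0.233337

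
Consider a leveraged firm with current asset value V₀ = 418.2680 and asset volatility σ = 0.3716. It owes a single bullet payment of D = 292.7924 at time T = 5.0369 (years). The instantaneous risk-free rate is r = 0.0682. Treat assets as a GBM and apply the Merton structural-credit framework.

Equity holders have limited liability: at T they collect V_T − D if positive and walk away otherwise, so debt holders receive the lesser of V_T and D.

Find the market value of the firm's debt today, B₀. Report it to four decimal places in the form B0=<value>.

d₁ = [ln(V₀/D) + (r + σ²/2)T] / (σ√T)
   = [ln(418.2680/292.7924) + (0.0682 + 0.5·0.3716²)·5.0369] / (0.3716·√5.0369)
   = [0.356659 + 0.691281] / 0.833983 = 1.256547
d₂ = d₁ − σ√T = 1.256547 − 0.833983 = 0.422564
N(d₁) = 0.895541,  N(d₂) = 0.663693,  e^(−rT) = 0.709272
E₀ = V₀·N(d₁) − D·e^(−rT)·N(d₂)
   = 418.2680·0.895541 − 292.7924·0.709272·0.663693 = 236.747458
B₀ = V₀ − E₀ = 418.2680 − 236.747458 = 181.520542

B0=181.5205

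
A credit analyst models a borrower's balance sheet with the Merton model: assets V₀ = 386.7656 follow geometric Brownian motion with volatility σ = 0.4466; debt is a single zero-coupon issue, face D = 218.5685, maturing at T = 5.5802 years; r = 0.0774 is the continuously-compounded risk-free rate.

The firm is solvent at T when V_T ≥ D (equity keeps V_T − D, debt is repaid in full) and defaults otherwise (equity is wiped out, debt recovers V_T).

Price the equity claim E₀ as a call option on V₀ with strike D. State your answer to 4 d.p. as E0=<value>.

d₁ = [ln(V₀/D) + (r + σ²/2)T] / (σ√T)
   = [ln(386.7656/218.5685) + (0.0774 + 0.5·0.4466²)·5.5802] / (0.4466·√5.5802)
   = [0.570719 + 0.988397] / 1.054978 = 1.477866
d₂ = d₁ − σ√T = 1.477866 − 1.054978 = 0.422887
N(d₁) = 0.930278,  N(d₂) = 0.663811,  e^(−rT) = 0.649269
E₀ = V₀·N(d₁) − D·e^(−rT)·N(d₂)
   = 386.7656·0.930278 − 218.5685·0.649269·0.663811 = 265.598231

E0=265.5982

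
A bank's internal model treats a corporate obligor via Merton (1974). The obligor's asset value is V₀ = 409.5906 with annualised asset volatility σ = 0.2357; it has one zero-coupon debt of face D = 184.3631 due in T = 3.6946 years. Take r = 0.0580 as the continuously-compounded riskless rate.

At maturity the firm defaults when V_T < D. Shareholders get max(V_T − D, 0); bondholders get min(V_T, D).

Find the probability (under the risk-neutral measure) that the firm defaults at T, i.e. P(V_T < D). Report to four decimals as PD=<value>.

d₁ = [ln(V₀/D) + (r + σ²/2)T] / (σ√T)
   = [ln(409.5906/184.3631) + (0.0580 + 0.5·0.2357²)·3.6946] / (0.2357·√3.6946)
   = [0.798251 + 0.316913] / 0.453047 = 2.461474
d₂ = d₁ − σ√T = 2.461474 − 0.453047 = 2.008427
risk-neutral PD = N(−d₂) = N(-2.008427) = 0.022299

PD=0.0223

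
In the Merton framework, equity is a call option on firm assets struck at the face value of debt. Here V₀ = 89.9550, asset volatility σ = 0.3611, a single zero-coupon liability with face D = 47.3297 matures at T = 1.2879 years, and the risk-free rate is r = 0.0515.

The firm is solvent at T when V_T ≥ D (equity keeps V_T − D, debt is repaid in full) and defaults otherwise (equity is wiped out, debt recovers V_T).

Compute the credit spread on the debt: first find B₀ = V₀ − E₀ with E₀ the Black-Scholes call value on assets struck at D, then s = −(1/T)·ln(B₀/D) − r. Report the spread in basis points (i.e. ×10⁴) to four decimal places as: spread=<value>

d₁ = [ln(V₀/D) + (r + σ²/2)T] / (σ√T)
   = [ln(89.9550/47.3297) + (0.0515 + 0.5·0.3611²)·1.2879] / (0.3611·√1.2879)
   = [0.642172 + 0.150294] / 0.409797 = 1.933800
d₂ = d₁ − σ√T = 1.933800 − 0.409797 = 1.524003
N(d₁) = 0.973431,  N(d₂) = 0.936246,  e^(−rT) = 0.935825
E₀ = V₀·N(d₁) − D·e^(−rT)·N(d₂)
   = 89.9550·0.973431 − 47.3297·0.935825·0.936246 = 46.096495
B₀ = V₀ − E₀ = 89.9550 − 46.096495 = 43.858505
spread = −(1/T)·ln(B₀/D) − r = −(1/1.2879)·ln(43.858505/47.3297) − 0.0515 = 0.00764228
in basis points: 0.00764228 × 10⁴ = 76.4228 bp

spread=76.4228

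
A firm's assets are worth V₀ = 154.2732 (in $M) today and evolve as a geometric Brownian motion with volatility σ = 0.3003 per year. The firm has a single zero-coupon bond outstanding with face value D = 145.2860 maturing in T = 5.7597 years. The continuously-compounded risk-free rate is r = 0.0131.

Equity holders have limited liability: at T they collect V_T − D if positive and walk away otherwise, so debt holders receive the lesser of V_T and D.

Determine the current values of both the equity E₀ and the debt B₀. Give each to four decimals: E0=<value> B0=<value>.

d₁ = [ln(V₀/D) + (r + σ²/2)T] / (σ√T)
   = [ln(154.2732/145.2860) + (0.0131 + 0.5·0.3003²)·5.7597] / (0.3003·√5.7597)
   = [0.060021 + 0.335157] / 0.720701 = 0.548324
d₂ = d₁ − σ√T = 0.548324 − 0.720701 = -0.172377
N(d₁) = 0.708265,  N(d₂) = 0.431571,  e^(−rT) = 0.927324
E₀ = V₀·N(d₁) − D·e^(−rT)·N(d₂)
   = 154.2732·0.708265 − 145.2860·0.927324·0.431571 = 51.122058
B₀ = V₀ − E₀ = 154.2732 − 51.122058 = 103.151142

E0=51.1221 B0=103.1511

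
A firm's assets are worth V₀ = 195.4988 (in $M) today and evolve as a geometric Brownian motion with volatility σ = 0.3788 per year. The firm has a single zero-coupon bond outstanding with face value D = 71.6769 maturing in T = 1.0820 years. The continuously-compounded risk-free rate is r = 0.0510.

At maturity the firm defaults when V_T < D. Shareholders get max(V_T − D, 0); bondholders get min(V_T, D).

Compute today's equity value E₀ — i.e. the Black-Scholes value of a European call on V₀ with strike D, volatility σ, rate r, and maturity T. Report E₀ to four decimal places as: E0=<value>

d₁ = [ln(V₀/D) + (r + σ²/2)T] / (σ√T)
   = [ln(195.4988/71.6769) + (0.0510 + 0.5·0.3788²)·1.0820] / (0.3788·√1.0820)
   = [1.003386 + 0.132810] / 0.394025 = 2.883563
d₂ = d₁ − σ√T = 2.883563 − 0.394025 = 2.489538
N(d₁) = 0.998034,  N(d₂) = 0.993605,  e^(−rT) = 0.946313
E₀ = V₀·N(d₁) − D·e^(−rT)·N(d₂)
   = 195.4988·0.998034 − 71.6769·0.946313·0.993605 = 127.719466

E0=127.7195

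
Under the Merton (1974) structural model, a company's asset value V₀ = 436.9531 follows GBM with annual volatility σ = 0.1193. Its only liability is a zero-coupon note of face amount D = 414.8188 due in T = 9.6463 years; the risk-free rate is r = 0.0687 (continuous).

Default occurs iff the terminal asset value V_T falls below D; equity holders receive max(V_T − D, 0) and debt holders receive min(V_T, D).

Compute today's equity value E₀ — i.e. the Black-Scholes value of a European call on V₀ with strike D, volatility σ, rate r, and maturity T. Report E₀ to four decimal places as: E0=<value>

E0=224.2776

d₁ = [ln(V₀/D) + (r + σ²/2)T] / (σ√T)
   = [ln(436.9531/414.8188) + (0.0687 + 0.5·0.1193²)·9.6463] / (0.1193·√9.6463)
   = [0.051984 + 0.731346] / 0.370528 = 2.114093
d₂ = d₁ − σ√T = 2.114093 − 0.370528 = 1.743565
N(d₁) = 0.982746,  N(d₂) = 0.959383,  e^(−rT) = 0.515457
E₀ = V₀·N(d₁) − D·e^(−rT)·N(d₂)
   = 436.9531·0.982746 − 414.8188·0.515457·0.959383 = 224.277563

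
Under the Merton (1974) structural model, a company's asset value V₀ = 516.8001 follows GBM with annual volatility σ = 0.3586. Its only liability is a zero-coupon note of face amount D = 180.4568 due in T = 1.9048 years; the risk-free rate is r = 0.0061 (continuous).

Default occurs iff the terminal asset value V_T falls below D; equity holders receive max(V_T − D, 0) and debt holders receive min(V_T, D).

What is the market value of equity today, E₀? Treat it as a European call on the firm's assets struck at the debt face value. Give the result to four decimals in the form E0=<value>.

E0=339.2545

d₁ = [ln(V₀/D) + (r + σ²/2)T] / (σ√T)
   = [ln(516.8001/180.4568) + (0.0061 + 0.5·0.3586²)·1.9048] / (0.3586·√1.9048)
   = [1.052165 + 0.134092] / 0.494920 = 2.396866
d₂ = d₁ − σ√T = 2.396866 − 0.494920 = 1.901946
N(d₁) = 0.991732,  N(d₂) = 0.971411,  e^(−rT) = 0.988448
E₀ = V₀·N(d₁) − D·e^(−rT)·N(d₂)
   = 516.8001·0.991732 − 180.4568·0.988448·0.971411 = 339.254549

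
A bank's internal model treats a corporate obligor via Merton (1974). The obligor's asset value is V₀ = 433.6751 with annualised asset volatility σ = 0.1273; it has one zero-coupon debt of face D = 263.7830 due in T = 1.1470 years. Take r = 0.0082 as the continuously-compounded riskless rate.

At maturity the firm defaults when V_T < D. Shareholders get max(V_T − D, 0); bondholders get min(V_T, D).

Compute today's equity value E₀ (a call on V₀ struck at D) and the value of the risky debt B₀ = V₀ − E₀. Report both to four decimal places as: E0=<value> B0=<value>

d₁ = [ln(V₀/D) + (r + σ²/2)T] / (σ√T)
   = [ln(433.6751/263.7830) + (0.0082 + 0.5·0.1273²)·1.1470] / (0.1273·√1.1470)
   = [0.497169 + 0.018699] / 0.136336 = 3.783802
d₂ = d₁ − σ√T = 3.783802 − 0.136336 = 3.647467
N(d₁) = 0.999923,  N(d₂) = 0.999868,  e^(−rT) = 0.990639
E₀ = V₀·N(d₁) − D·e^(−rT)·N(d₂)
   = 433.6751·0.999923 − 263.7830·0.990639·0.999868 = 172.362566
B₀ = V₀ − E₀ = 433.6751 − 172.362566 = 261.312534

E0=172.3626 B0=261.3125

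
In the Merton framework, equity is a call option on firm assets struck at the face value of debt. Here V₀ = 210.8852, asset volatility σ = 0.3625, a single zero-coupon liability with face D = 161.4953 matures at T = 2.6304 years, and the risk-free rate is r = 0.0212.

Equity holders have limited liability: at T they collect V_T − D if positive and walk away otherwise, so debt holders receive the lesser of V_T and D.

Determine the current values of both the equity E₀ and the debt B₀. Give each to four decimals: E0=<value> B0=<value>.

d₁ = [ln(V₀/D) + (r + σ²/2)T] / (σ√T)
   = [ln(210.8852/161.4953) + (0.0212 + 0.5·0.3625²)·2.6304] / (0.3625·√2.6304)
   = [0.266838 + 0.228590] / 0.587921 = 0.842678
d₂ = d₁ − σ√T = 0.842678 − 0.587921 = 0.254757
N(d₁) = 0.800296,  N(d₂) = 0.600545,  e^(−rT) = 0.945762
E₀ = V₀·N(d₁) − D·e^(−rT)·N(d₂)
   = 210.8852·0.800296 − 161.4953·0.945762·0.600545 = 77.045681
B₀ = V₀ − E₀ = 210.8852 − 77.045681 = 133.839519

E0=77.0457 B0=133.8395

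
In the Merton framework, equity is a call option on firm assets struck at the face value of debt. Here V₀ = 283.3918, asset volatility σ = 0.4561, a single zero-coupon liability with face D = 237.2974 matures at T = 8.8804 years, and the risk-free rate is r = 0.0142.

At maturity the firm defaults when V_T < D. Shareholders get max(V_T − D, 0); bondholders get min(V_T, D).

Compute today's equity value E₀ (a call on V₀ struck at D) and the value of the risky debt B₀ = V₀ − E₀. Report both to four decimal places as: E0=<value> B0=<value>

d₁ = [ln(V₀/D) + (r + σ²/2)T] / (σ√T)
   = [ln(283.3918/237.2974) + (0.0142 + 0.5·0.4561²)·8.8804] / (0.4561·√8.8804)
   = [0.177516 + 1.049784] / 1.359178 = 0.902972
d₂ = d₁ − σ√T = 0.902972 − 1.359178 = -0.456206
N(d₁) = 0.816730,  N(d₂) = 0.324121,  e^(−rT) = 0.881525
E₀ = V₀·N(d₁) − D·e^(−rT)·N(d₂)
   = 283.3918·0.816730 − 237.2974·0.881525·0.324121 = 163.653683
B₀ = V₀ − E₀ = 283.3918 − 163.653683 = 119.738117

E0=163.6537 B0=119.7381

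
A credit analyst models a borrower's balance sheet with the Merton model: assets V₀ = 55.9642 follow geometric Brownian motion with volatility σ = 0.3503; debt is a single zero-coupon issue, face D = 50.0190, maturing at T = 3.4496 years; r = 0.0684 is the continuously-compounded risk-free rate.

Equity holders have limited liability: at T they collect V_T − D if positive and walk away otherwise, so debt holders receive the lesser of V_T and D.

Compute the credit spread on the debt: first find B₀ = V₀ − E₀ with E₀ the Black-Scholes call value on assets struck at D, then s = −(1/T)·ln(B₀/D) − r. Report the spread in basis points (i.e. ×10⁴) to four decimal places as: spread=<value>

d₁ = [ln(V₀/D) + (r + σ²/2)T] / (σ√T)
   = [ln(55.9642/50.0190) + (0.0684 + 0.5·0.3503²)·3.4496] / (0.3503·√3.4496)
   = [0.112309 + 0.447603] / 0.650616 = 0.860588
d₂ = d₁ − σ√T = 0.860588 − 0.650616 = 0.209973
N(d₁) = 0.805268,  N(d₂) = 0.583156,  e^(−rT) = 0.789818
E₀ = V₀·N(d₁) − D·e^(−rT)·N(d₂)
   = 55.9642·0.805268 − 50.0190·0.789818·0.583156 = 22.028068
B₀ = V₀ − E₀ = 55.9642 − 22.028068 = 33.936132
spread = −(1/T)·ln(B₀/D) − r = −(1/3.4496)·ln(33.936132/50.0190) − 0.0684 = 0.04405438
in basis points: 0.04405438 × 10⁴ = 440.5438 bp

spread=440.5438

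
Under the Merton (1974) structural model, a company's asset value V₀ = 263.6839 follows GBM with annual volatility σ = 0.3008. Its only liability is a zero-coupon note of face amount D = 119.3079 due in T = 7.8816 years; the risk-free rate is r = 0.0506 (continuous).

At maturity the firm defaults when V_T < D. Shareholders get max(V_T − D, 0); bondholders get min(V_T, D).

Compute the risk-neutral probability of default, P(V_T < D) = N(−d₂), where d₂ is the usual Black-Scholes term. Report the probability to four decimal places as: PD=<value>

d₁ = [ln(V₀/D) + (r + σ²/2)T] / (σ√T)
   = [ln(263.6839/119.3079) + (0.0506 + 0.5·0.3008²)·7.8816] / (0.3008·√7.8816)
   = [0.793043 + 0.755375] / 0.844472 = 1.833595
d₂ = d₁ − σ√T = 1.833595 − 0.844472 = 0.989123
risk-neutral PD = N(−d₂) = N(-0.989123) = 0.161301

PD=0.1613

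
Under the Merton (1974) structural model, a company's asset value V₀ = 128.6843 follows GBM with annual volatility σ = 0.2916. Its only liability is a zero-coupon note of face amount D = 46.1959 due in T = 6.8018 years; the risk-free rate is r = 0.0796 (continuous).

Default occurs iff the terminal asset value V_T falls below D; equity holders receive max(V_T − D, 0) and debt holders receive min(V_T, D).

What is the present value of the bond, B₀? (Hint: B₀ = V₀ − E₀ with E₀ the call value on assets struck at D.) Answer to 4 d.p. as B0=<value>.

d₁ = [ln(V₀/D) + (r + σ²/2)T] / (σ√T)
   = [ln(128.6843/46.1959) + (0.0796 + 0.5·0.2916²)·6.8018] / (0.2916·√6.8018)
   = [1.024471 + 0.830604] / 0.760500 = 2.439282
d₂ = d₁ − σ√T = 2.439282 − 0.760500 = 1.678781
N(d₁) = 0.992642,  N(d₂) = 0.953403,  e^(−rT) = 0.581919
E₀ = V₀·N(d₁) − D·e^(−rT)·N(d₂)
   = 128.6843·0.992642 − 46.1959·0.581919·0.953403 = 102.107761
B₀ = V₀ − E₀ = 128.6843 − 102.107761 = 26.576539

B0=26.5765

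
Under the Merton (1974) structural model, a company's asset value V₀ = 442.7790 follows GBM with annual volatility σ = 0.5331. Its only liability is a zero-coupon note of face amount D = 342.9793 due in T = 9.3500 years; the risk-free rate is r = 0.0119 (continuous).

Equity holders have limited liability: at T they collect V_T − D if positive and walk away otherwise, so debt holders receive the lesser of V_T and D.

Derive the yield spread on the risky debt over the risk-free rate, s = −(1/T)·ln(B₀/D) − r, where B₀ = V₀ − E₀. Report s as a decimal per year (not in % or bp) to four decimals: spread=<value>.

d₁ = [ln(V₀/D) + (r + σ²/2)T] / (σ√T)
   = [ln(442.7790/342.9793) + (0.0119 + 0.5·0.5331²)·9.3500] / (0.5331·√9.3500)
   = [0.255401 + 1.439879] / 1.630101 = 1.039985
d₂ = d₁ − σ√T = 1.039985 − 1.630101 = -0.590116
N(d₁) = 0.850827,  N(d₂) = 0.277556,  e^(−rT) = 0.894702
E₀ = V₀·N(d₁) − D·e^(−rT)·N(d₂)
   = 442.7790·0.850827 − 342.9793·0.894702·0.277556 = 291.556008
B₀ = V₀ − E₀ = 442.7790 − 291.556008 = 151.222992
spread = −(1/T)·ln(B₀/D) − r = −(1/9.3500)·ln(151.222992/342.9793) − 0.0119 = 0.07568445

spread=0.0757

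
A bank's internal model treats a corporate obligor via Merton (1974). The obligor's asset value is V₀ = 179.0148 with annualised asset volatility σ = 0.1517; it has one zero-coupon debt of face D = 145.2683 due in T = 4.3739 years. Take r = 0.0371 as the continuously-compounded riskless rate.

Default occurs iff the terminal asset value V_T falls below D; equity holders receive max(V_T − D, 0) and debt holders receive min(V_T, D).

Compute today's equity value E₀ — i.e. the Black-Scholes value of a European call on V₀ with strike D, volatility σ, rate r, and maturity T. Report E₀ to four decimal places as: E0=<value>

E0=58.2971

d₁ = [ln(V₀/D) + (r + σ²/2)T] / (σ√T)
   = [ln(179.0148/145.2683) + (0.0371 + 0.5·0.1517²)·4.3739] / (0.1517·√4.3739)
   = [0.208886 + 0.212600] / 0.317263 = 1.328504
d₂ = d₁ − σ√T = 1.328504 − 0.317263 = 1.011241
N(d₁) = 0.907994,  N(d₂) = 0.844049,  e^(−rT) = 0.850210
E₀ = V₀·N(d₁) − D·e^(−rT)·N(d₂)
   = 179.0148·0.907994 − 145.2683·0.850210·0.844049 = 58.297051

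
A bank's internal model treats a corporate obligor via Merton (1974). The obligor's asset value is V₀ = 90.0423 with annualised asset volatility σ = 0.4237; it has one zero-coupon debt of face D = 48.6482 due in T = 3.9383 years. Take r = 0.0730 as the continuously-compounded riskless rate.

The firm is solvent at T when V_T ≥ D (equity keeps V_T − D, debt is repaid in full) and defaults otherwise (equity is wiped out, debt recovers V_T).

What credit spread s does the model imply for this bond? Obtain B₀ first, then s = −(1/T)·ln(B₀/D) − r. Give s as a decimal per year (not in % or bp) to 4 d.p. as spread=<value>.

spread=0.0240

d₁ = [ln(V₀/D) + (r + σ²/2)T] / (σ√T)
   = [ln(90.0423/48.6482) + (0.0730 + 0.5·0.4237²)·3.9383] / (0.4237·√3.9383)
   = [0.615665 + 0.641001] / 0.840839 = 1.494538
d₂ = d₁ − σ√T = 1.494538 − 0.840839 = 0.653699
N(d₁) = 0.932482,  N(d₂) = 0.743347,  e^(−rT) = 0.750140
E₀ = V₀·N(d₁) − D·e^(−rT)·N(d₂)
   = 90.0423·0.932482 − 48.6482·0.750140·0.743347 = 56.835942
B₀ = V₀ − E₀ = 90.0423 − 56.835942 = 33.206358
spread = −(1/T)·ln(B₀/D) − r = −(1/3.9383)·ln(33.206358/48.6482) − 0.0730 = 0.02396403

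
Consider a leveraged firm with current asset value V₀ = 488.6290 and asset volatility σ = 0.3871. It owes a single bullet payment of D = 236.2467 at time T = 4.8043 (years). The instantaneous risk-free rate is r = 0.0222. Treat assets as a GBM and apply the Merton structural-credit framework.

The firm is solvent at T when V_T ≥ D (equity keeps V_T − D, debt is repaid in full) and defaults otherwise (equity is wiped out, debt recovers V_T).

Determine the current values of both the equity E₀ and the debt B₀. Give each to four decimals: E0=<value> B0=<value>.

d₁ = [ln(V₀/D) + (r + σ²/2)T] / (σ√T)
   = [ln(488.6290/236.2467) + (0.0222 + 0.5·0.3871²)·4.8043] / (0.3871·√4.8043)
   = [0.726727 + 0.466609] / 0.848473 = 1.406451
d₂ = d₁ − σ√T = 1.406451 − 0.848473 = 0.557977
N(d₁) = 0.920205,  N(d₂) = 0.711570,  e^(−rT) = 0.898835
E₀ = V₀·N(d₁) − D·e^(−rT)·N(d₂)
   = 488.6290·0.920205 − 236.2467·0.898835·0.711570 = 298.539089
B₀ = V₀ − E₀ = 488.6290 − 298.539089 = 190.089911

E0=298.5391 B0=190.0899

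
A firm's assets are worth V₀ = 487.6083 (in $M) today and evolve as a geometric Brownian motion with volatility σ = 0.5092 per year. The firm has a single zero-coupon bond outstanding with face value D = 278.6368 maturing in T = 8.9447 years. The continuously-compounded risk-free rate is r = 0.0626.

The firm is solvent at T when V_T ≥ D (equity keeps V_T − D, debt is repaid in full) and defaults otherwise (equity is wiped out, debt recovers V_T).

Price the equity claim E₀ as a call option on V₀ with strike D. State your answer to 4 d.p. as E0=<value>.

d₁ = [ln(V₀/D) + (r + σ²/2)T] / (σ√T)
   = [ln(487.6083/278.6368) + (0.0626 + 0.5·0.5092²)·8.9447] / (0.5092·√8.9447)
   = [0.559603 + 1.719550] / 1.522900 = 1.496588
d₂ = d₁ − σ√T = 1.496588 − 1.522900 = -0.026312
N(d₁) = 0.932750,  N(d₂) = 0.489504,  e^(−rT) = 0.571244
E₀ = V₀·N(d₁) − D·e^(−rT)·N(d₂)
   = 487.6083·0.932750 − 278.6368·0.571244·0.489504 = 376.902256

E0=376.9023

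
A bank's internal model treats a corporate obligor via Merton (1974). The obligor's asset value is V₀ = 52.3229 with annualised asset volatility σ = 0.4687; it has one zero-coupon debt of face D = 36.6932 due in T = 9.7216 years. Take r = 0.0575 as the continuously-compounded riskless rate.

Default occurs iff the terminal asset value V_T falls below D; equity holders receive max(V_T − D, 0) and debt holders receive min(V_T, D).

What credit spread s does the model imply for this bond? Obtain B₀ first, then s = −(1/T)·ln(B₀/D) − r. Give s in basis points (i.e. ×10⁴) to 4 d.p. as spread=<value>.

spread=402.2076

d₁ = [ln(V₀/D) + (r + σ²/2)T] / (σ√T)
   = [ln(52.3229/36.6932) + (0.0575 + 0.5·0.4687²)·9.7216] / (0.4687·√9.7216)
   = [0.354843 + 1.626811] / 1.461382 = 1.356013
d₂ = d₁ − σ√T = 1.356013 − 1.461382 = -0.105369
N(d₁) = 0.912453,  N(d₂) = 0.458042,  e^(−rT) = 0.571785
E₀ = V₀·N(d₁) − D·e^(−rT)·N(d₂)
   = 52.3229·0.912453 − 36.6932·0.571785·0.458042 = 38.132164
B₀ = V₀ − E₀ = 52.3229 − 38.132164 = 14.190736
spread = −(1/T)·ln(B₀/D) − r = −(1/9.7216)·ln(14.190736/36.6932) − 0.0575 = 0.04022076
in basis points: 0.04022076 × 10⁴ = 402.2076 bp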